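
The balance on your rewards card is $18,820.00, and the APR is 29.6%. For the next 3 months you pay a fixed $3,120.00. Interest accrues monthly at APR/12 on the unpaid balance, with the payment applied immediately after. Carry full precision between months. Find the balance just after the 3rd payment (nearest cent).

$10,654.54

Monthly rate r = 29.6%/12 = 2.46667% = 0.0246667.
Each month: B ← B·(1+r) − $3,120.00.
Month 1: interest $464.23; balance after payment $16,164.23.
Month 2: interest $398.72; balance after payment $13,442.94.
Month 3: interest $331.59; balance after payment $10,654.54.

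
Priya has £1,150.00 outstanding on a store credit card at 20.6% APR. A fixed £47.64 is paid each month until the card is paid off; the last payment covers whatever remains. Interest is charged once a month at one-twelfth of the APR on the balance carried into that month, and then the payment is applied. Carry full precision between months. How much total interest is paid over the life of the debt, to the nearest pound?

Monthly rate r = 20.6%/12 = 1.71667% = 0.0171667.
Payoff takes n = ⌈−ln(1 − rB₀/P)/ln(1+r)⌉ = ⌈31.438⌉ = 32 payments; the last is £20.97.
Total paid = 31·£47.64 + £20.97 = £1,497.81.
Total interest = total paid − principal = £1,497.81 − £1,150.00 = £347.81.

£348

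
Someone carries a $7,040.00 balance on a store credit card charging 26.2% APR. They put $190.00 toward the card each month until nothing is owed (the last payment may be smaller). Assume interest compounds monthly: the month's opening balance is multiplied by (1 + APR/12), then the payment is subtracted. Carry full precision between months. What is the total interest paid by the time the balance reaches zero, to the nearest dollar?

$7,523

Monthly rate r = 26.2%/12 = 2.18333% = 0.0218333.
Payoff takes n = ⌈−ln(1 − rB₀/P)/ln(1+r)⌉ = ⌈76.644⌉ = 77 payments; the last is $122.85.
Total paid = 76·$190.00 + $122.85 = $14,562.85.
Total interest = total paid − principal = $14,562.85 − $7,040.00 = $7,522.85.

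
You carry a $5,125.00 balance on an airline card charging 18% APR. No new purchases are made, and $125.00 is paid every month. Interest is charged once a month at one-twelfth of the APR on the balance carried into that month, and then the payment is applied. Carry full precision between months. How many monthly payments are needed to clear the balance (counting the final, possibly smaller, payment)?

Monthly rate r = 18%/12 = 1.5% = 0.015.
Recurrence: B ← B·(1+r) − $125.00.
Month 1: interest $76.88; balance after payment $5,076.88.
Month 2: interest $76.15; balance after payment $5,028.03.
Closed form: n = −ln(1 − rB₀/P)/ln(1+r) = −ln(0.385)/ln(1.015) ≈ 64.110, so the balance reaches zero during payment 65.

65 months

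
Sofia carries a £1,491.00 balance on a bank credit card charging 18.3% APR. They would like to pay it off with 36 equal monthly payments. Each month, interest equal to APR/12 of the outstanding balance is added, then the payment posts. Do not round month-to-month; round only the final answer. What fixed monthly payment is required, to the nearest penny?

Monthly rate r = 18.3%/12 = 1.525% = 0.01525.
Level-payment amortization: P = B₀·r / (1 − (1+r)^(−n)) = 1491.00·0.01525 / (1 − 1.01525^(−36)).
Denominator 1 − (1+r)^(−36) = 0.420074686.
P = 22.7378 / 0.420074686 ≈ 54.13.

£54.13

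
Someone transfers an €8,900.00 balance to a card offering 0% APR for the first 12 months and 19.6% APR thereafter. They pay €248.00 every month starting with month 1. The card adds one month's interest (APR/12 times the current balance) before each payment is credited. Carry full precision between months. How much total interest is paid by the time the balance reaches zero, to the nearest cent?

€1,646.78

Promo months 1–12 at r₀ = 0%/12 = 0; months 13+ at r₁ = 19.6%/12 = 0.0163333.
After month 12 (no interest yet): B = €8,900.00 − 12·€248.00 = €5,924.00.
Then at r₁ with €248.00/mo: n₂ = −ln(1 − r₁·B/P)/ln(1+r₁) ≈ 30.53 → 31 more payments.
Total paid = 42·€248.00 + €130.78 = €10,546.78; interest = €10,546.78 − €8,900.00 = €1,646.78.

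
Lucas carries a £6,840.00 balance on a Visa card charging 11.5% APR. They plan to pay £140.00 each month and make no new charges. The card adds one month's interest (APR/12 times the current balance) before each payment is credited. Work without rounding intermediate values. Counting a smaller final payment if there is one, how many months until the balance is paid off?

67 months

Monthly rate r = 11.5%/12 = 0.958333% = 0.00958333.
Recurrence: B ← B·(1+r) − £140.00.
Month 1: interest £65.55; balance after payment £6,765.55.
Month 2: interest £64.84; balance after payment £6,690.39.
Closed form: n = −ln(1 − rB₀/P)/ln(1+r) = −ln(0.53179)/ln(1.00958) ≈ 66.212, so the balance reaches zero during payment 67.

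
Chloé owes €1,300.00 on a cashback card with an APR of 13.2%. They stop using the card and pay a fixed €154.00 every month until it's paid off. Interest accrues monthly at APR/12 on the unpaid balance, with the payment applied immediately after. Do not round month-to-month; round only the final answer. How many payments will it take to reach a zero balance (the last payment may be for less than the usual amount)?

Monthly rate r = 13.2%/12 = 1.1% = 0.011.
Recurrence: B ← B·(1+r) − €154.00.
Month 1: interest €14.30; balance after payment €1,160.30.
Month 2: interest €12.76; balance after payment €1,019.06.
Closed form: n = −ln(1 − rB₀/P)/ln(1+r) = −ln(0.90714)/ln(1.011) ≈ 8.908, so the balance reaches zero during payment 9.

9 payments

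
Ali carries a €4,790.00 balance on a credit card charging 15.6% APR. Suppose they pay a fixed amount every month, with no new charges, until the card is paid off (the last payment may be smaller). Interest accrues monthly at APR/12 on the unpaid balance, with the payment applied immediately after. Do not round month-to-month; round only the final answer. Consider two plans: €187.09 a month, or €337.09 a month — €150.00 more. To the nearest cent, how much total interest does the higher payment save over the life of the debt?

€532.09

Monthly rate r = 15.6%/12 = 1.3% = 0.013.
At €187.09/mo: n = ⌈−ln(1 − rB₀/P)/ln(1+r)⌉ = 32 payments (last €62.76); total interest = total paid − €4,790.00 = €1,072.55.
At €337.09/mo: 16 payments (last €274.11); total interest €540.46.
Interest saved = €1,072.55 − €540.46 = €532.09.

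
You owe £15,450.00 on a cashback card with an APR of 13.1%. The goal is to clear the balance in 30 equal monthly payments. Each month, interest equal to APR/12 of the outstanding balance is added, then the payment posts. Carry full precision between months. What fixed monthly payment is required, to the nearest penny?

£606.71

Monthly rate r = 13.1%/12 = 1.09167% = 0.0109167.
Level-payment amortization: P = B₀·r / (1 − (1+r)^(−n)) = 15450.00·0.0109167 / (1 − 1.01092^(−30)).
Denominator 1 − (1+r)^(−30) = 0.277996505.
P = 168.662 / 0.277996505 ≈ 606.71.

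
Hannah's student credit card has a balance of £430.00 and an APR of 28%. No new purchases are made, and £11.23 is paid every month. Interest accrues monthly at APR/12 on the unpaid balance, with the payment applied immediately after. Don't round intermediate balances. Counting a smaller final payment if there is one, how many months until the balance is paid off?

Monthly rate r = 28%/12 = 2.33333% = 0.0233333.
Recurrence: B ← B·(1+r) − £11.23.
Month 1: interest £10.03; balance after payment £428.80.
Month 2: interest £10.01; balance after payment £427.58.
Closed form: n = −ln(1 − rB₀/P)/ln(1+r) = −ln(0.10656)/ln(1.02333) ≈ 97.074, so the balance reaches zero during payment 98.

98 payments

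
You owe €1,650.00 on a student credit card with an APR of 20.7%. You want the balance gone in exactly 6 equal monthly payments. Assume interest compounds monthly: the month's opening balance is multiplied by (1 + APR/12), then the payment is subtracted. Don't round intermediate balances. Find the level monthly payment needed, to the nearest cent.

Monthly rate r = 20.7%/12 = 1.725% = 0.01725.
Level-payment amortization: P = B₀·r / (1 − (1+r)^(−n)) = 1650.00·0.01725 / (1 − 1.01725^(−6)).
Denominator 1 − (1+r)^(−6) = 0.0975278495.
P = 28.4625 / 0.0975278495 ≈ 291.84.

€291.84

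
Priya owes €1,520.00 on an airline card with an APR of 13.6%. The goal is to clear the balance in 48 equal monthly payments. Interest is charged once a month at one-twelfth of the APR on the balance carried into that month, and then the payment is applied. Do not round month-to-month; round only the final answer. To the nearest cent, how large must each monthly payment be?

Monthly rate r = 13.6%/12 = 1.13333% = 0.0113333.
Level-payment amortization: P = B₀·r / (1 − (1+r)^(−n)) = 1520.00·0.0113333 / (1 − 1.01133^(−48)).
Denominator 1 − (1+r)^(−48) = 0.417799523.
P = 17.2267 / 0.417799523 ≈ 41.23.

€41.23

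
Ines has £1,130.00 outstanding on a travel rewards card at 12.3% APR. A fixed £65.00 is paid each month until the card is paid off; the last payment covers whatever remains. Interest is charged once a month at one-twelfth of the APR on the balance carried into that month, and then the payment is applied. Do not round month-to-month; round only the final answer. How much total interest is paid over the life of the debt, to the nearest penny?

£120.93

Monthly rate r = 12.3%/12 = 1.025% = 0.01025.
Payoff takes n = ⌈−ln(1 − rB₀/P)/ln(1+r)⌉ = ⌈19.244⌉ = 20 payments; the last is £15.93.
Total paid = 19·£65.00 + £15.93 = £1,250.93.
Total interest = total paid − principal = £1,250.93 − £1,130.00 = £120.93.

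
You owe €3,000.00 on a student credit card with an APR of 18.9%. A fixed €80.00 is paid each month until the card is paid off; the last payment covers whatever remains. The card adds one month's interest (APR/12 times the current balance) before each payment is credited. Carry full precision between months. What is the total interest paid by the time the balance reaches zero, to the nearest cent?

€1,572.21

Monthly rate r = 18.9%/12 = 1.575% = 0.01575.
Payoff takes n = ⌈−ln(1 − rB₀/P)/ln(1+r)⌉ = ⌈57.152⌉ = 58 payments; the last is €12.21.
Total paid = 57·€80.00 + €12.21 = €4,572.21.
Total interest = total paid − principal = €4,572.21 − €3,000.00 = €1,572.21.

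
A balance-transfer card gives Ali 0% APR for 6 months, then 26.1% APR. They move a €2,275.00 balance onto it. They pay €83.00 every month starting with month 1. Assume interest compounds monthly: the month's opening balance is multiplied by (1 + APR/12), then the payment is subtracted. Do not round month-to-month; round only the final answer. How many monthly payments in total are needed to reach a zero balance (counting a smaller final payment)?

36 months

Promo months 1–6 at r₀ = 0%/12 = 0; months 7+ at r₁ = 26.1%/12 = 0.02175.
After month 6 (no interest yet): B = €2,275.00 − 6·€83.00 = €1,777.00.
Then at r₁ with €83.00/mo: n₂ = −ln(1 − r₁·B/P)/ln(1+r₁) ≈ 29.13 → 30 more payments.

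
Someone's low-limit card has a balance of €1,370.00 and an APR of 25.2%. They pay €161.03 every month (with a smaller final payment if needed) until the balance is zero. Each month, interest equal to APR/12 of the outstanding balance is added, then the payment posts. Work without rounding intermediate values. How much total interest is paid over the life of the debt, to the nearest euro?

Monthly rate r = 25.2%/12 = 2.1% = 0.021.
Payoff takes n = ⌈−ln(1 − rB₀/P)/ln(1+r)⌉ = ⌈9.470⌉ = 10 payments; the last is €76.18.
Total paid = 9·€161.03 + €76.18 = €1,525.45.
Total interest = total paid − principal = €1,525.45 − €1,370.00 = €155.45.

€155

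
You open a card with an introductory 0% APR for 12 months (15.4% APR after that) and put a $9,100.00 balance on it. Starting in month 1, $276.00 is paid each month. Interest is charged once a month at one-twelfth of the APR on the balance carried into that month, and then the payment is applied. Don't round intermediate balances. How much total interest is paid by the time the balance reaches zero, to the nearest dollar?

$998

Promo months 1–12 at r₀ = 0%/12 = 0; months 13+ at r₁ = 15.4%/12 = 0.0128333.
After month 12 (no interest yet): B = $9,100.00 − 12·$276.00 = $5,788.00.
Then at r₁ with $276.00/mo: n₂ = −ln(1 − r₁·B/P)/ln(1+r₁) ≈ 24.59 → 25 more payments.
Total paid = 36·$276.00 + $162.25 = $10,098.25; interest = $10,098.25 − $9,100.00 = $998.25.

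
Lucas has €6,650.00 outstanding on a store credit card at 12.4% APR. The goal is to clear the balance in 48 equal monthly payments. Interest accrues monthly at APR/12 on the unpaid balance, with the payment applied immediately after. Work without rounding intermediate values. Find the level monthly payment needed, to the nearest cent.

Monthly rate r = 12.4%/12 = 1.03333% = 0.0103333.
Level-payment amortization: P = B₀·r / (1 − (1+r)^(−n)) = 6650.00·0.0103333 / (1 − 1.01033^(−48)).
Denominator 1 − (1+r)^(−48) = 0.389486487.
P = 68.7167 / 0.389486487 ≈ 176.43.

€176.43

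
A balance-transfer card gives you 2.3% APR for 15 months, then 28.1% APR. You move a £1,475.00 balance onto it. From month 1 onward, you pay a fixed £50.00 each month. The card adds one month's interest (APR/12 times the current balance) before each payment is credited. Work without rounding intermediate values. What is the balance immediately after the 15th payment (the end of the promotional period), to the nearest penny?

Promo months 1–15 at r₀ = 2.3%/12 = 0.00191667; months 16+ at r₁ = 28.1%/12 = 0.0234167.
After month 15: iterate B ← B·(1+r₀) − £50.00 for 15 months → £757.83.

£757.83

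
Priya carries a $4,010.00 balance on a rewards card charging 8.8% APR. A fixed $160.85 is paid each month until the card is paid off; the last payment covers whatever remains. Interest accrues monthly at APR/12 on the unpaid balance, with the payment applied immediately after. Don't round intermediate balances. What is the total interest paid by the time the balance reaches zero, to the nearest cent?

$434.77

Monthly rate r = 8.8%/12 = 0.733333% = 0.00733333.
Payoff takes n = ⌈−ln(1 − rB₀/P)/ln(1+r)⌉ = ⌈27.632⌉ = 28 payments; the last is $101.82.
Total paid = 27·$160.85 + $101.82 = $4,444.77.
Total interest = total paid − principal = $4,444.77 − $4,010.00 = $434.77.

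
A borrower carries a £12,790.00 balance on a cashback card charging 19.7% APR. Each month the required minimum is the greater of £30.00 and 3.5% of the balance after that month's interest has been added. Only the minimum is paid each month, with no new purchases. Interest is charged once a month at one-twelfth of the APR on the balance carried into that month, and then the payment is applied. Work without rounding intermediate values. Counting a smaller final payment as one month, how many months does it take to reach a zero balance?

Monthly rate r = 19.7%/12 = 1.64167% = 0.0164167.
While 3.5% of the post-interest balance exceeds £30.00, each month B ← (B·(1+r))·(1 − 0.035), i.e. B shrinks by the factor (1+r)·0.965 = 0.98084.
This holds for months 1–141. Entering month 142 the balance is £836.26; 3.5% of the post-interest balance is now below £30.00, so the flat £30.00 minimum applies from here.
From month 142 a fixed £30.00 at rate r clears £836.26 in 38 more payments. Total: 141 + 38 = 179 months.

179 months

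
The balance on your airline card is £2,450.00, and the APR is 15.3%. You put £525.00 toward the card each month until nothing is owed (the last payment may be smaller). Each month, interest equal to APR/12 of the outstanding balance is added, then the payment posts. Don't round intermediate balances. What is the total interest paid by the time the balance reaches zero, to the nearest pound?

Monthly rate r = 15.3%/12 = 1.275% = 0.01275.
Payoff takes n = ⌈−ln(1 − rB₀/P)/ln(1+r)⌉ = ⌈4.842⌉ = 5 payments; the last is £442.42.
Total paid = 4·£525.00 + £442.42 = £2,542.42.
Total interest = total paid − principal = £2,542.42 − £2,450.00 = £92.42.

£92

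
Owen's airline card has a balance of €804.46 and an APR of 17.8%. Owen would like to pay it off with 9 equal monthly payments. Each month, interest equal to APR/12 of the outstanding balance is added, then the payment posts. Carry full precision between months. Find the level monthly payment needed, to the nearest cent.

Monthly rate r = 17.8%/12 = 1.48333% = 0.0148333.
Level-payment amortization: P = B₀·r / (1 − (1+r)^(−n)) = 804.46·0.0148333 / (1 − 1.01483^(−9)).
Denominator 1 − (1+r)^(−9) = 0.124114197.
P = 11.9328 / 0.124114197 ≈ 96.14.

€96.14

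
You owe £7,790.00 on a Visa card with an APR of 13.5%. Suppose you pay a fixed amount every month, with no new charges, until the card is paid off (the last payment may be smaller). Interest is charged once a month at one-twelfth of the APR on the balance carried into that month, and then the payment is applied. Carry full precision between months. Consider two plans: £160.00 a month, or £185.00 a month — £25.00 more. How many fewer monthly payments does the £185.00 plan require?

Monthly rate r = 13.5%/12 = 1.125% = 0.01125.
At £160.00/mo: n = ⌈−ln(1 − rB₀/P)/ln(1+r)⌉ = 71 payments (last £148.55); total interest = total paid − £7,790.00 = £3,558.55.
At £185.00/mo: 58 payments (last £70.44); total interest £2,825.44.
Payments saved = 71 − 58 = 13.

13 fewer payments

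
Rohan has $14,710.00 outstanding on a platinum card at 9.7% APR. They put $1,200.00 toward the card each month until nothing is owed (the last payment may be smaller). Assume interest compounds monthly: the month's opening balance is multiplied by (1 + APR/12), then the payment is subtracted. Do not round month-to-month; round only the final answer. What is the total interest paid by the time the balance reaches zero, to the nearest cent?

Monthly rate r = 9.7%/12 = 0.808333% = 0.00808333.
Payoff takes n = ⌈−ln(1 − rB₀/P)/ln(1+r)⌉ = ⌈12.961⌉ = 13 payments; the last is $1,153.53.
Total paid = 12·$1,200.00 + $1,153.53 = $15,553.53.
Total interest = total paid − principal = $15,553.53 − $14,710.00 = $843.53.

$843.53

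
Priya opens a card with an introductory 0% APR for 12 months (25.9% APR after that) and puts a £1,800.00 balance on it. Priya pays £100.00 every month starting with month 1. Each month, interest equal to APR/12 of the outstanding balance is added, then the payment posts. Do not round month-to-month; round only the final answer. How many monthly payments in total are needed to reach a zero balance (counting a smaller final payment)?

19 payments

Promo months 1–12 at r₀ = 0%/12 = 0; months 13+ at r₁ = 25.9%/12 = 0.0215833.
After month 12 (no interest yet): B = £1,800.00 − 12·£100.00 = £600.00.
Then at r₁ with £100.00/mo: n₂ = −ln(1 − r₁·B/P)/ln(1+r₁) ≈ 6.49 → 7 more payments.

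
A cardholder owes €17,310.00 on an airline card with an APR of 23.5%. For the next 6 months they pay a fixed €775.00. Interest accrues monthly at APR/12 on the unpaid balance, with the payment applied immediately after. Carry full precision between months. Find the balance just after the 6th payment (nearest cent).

€14,562.45

Monthly rate r = 23.5%/12 = 1.95833% = 0.0195833.
Each month: B ← B·(1+r) − €775.00.
Month 1: interest €338.99; balance after payment €16,873.99.
Month 2: interest €330.45; balance after payment €16,429.44.
Month 3: interest €321.74; balance after payment €15,976.18.
Month 4: interest €312.87; balance after payment €15,514.05.
Month 5: interest €303.82; balance after payment €15,042.86.
Month 6: interest €294.59; balance after payment €14,562.45.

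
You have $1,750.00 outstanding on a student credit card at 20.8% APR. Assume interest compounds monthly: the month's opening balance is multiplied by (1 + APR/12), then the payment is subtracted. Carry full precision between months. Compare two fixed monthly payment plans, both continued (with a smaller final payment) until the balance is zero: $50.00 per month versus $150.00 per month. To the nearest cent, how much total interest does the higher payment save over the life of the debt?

$742.80

Monthly rate r = 20.8%/12 = 1.73333% = 0.0173333.
At $50.00/mo: n = ⌈−ln(1 − rB₀/P)/ln(1+r)⌉ = 55 payments (last $14.98); total interest = total paid − $1,750.00 = $964.98.
At $150.00/mo: 14 payments (last $22.18); total interest $222.18.
Interest saved = $964.98 − $222.18 = $742.80.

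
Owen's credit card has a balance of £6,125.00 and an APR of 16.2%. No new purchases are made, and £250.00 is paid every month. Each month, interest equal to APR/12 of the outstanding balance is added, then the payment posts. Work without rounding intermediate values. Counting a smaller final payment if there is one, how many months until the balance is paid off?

Monthly rate r = 16.2%/12 = 1.35% = 0.0135.
Recurrence: B ← B·(1+r) − £250.00.
Month 1: interest £82.69; balance after payment £5,957.69.
Month 2: interest £80.43; balance after payment £5,788.12.
Closed form: n = −ln(1 − rB₀/P)/ln(1+r) = −ln(0.66925)/ln(1.0135) ≈ 29.948, so the balance reaches zero during payment 30.

30 payments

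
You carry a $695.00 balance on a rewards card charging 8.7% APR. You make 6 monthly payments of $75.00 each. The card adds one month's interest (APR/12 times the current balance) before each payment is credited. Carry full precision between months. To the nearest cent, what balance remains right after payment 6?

Monthly rate r = 8.7%/12 = 0.725% = 0.00725.
Each month: B ← B·(1+r) − $75.00.
Month 1: interest $5.04; balance after payment $625.04.
Month 2: interest $4.53; balance after payment $554.57.
Month 3: interest $4.02; balance after payment $483.59.
Month 4: interest $3.51; balance after payment $412.10.
Month 5: interest $2.99; balance after payment $340.08.
Month 6: interest $2.47; balance after payment $267.55.

$267.55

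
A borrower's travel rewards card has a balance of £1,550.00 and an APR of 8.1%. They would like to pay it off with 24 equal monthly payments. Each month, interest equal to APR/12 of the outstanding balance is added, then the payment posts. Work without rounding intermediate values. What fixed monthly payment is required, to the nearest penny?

£70.17

Monthly rate r = 8.1%/12 = 0.675% = 0.00675.
Level-payment amortization: P = B₀·r / (1 − (1+r)^(−n)) = 1550.00·0.00675 / (1 − 1.00675^(−24)).
Denominator 1 − (1+r)^(−24) = 0.149095773.
P = 10.4625 / 0.149095773 ≈ 70.17.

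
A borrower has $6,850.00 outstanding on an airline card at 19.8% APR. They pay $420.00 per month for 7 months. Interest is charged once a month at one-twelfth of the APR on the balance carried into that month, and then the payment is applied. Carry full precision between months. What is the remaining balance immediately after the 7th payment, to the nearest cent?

Monthly rate r = 19.8%/12 = 1.65% = 0.0165.
Each month: B ← B·(1+r) − $420.00.
Month 1: interest $113.03; balance after payment $6,543.02.
Month 2: interest $107.96; balance after payment $6,230.98.
Month 3: interest $102.81; balance after payment $5,913.80.
Month 4: interest $97.58; balance after payment $5,591.37.
Month 5: interest $92.26; balance after payment $5,263.63.
Month 6: interest $86.85; balance after payment $4,930.48.
Month 7: interest $81.35; balance after payment $4,591.83.

$4,591.83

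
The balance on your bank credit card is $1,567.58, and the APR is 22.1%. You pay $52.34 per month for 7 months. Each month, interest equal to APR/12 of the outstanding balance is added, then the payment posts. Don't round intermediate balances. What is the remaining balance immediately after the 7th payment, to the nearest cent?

Monthly rate r = 22.1%/12 = 1.84167% = 0.0184167.
Each month: B ← B·(1+r) − $52.34.
Month 1: interest $28.87; balance after payment $1,544.11.
Month 2: interest $28.44; balance after payment $1,520.21.
Month 3: interest $28.00; balance after payment $1,495.86.
Month 4: interest $27.55; balance after payment $1,471.07.
Month 5: interest $27.09; balance after payment $1,445.83.
Month 6: interest $26.63; balance after payment $1,420.11.
Month 7: interest $26.15; balance after payment $1,393.93.

$1,393.93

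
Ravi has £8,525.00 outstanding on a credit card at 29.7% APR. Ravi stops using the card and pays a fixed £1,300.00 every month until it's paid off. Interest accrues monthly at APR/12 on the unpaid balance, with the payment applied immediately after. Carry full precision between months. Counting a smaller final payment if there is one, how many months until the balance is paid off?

8 payments

Monthly rate r = 29.7%/12 = 2.475% = 0.02475.
Recurrence: B ← B·(1+r) − £1,300.00.
Month 1: interest £210.99; balance after payment £7,435.99.
Month 2: interest £184.04; balance after payment £6,320.03.
Closed form: n = −ln(1 − rB₀/P)/ln(1+r) = −ln(0.8377)/ln(1.02475) ≈ 7.244, so the balance reaches zero during payment 8.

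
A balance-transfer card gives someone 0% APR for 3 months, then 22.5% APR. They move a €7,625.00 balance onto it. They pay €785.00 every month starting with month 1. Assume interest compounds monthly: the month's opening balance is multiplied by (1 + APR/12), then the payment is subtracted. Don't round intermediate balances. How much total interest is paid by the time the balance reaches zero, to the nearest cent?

€416.42

Promo months 1–3 at r₀ = 0%/12 = 0; months 4+ at r₁ = 22.5%/12 = 0.01875.
After month 3 (no interest yet): B = €7,625.00 − 3·€785.00 = €5,270.00.
Then at r₁ with €785.00/mo: n₂ = −ln(1 − r₁·B/P)/ln(1+r₁) ≈ 7.24 → 8 more payments.
Total paid = 10·€785.00 + €191.42 = €8,041.42; interest = €8,041.42 − €7,625.00 = €416.42.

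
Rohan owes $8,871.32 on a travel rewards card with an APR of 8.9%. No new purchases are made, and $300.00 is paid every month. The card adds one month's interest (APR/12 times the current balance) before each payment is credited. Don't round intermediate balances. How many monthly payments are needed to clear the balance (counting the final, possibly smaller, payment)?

34 months

Monthly rate r = 8.9%/12 = 0.741667% = 0.00741667.
Recurrence: B ← B·(1+r) − $300.00.
Month 1: interest $65.80; balance after payment $8,637.12.
Month 2: interest $64.06; balance after payment $8,401.17.
Closed form: n = −ln(1 − rB₀/P)/ln(1+r) = −ln(0.78068)/ln(1.00742) ≈ 33.506, so the balance reaches zero during payment 34.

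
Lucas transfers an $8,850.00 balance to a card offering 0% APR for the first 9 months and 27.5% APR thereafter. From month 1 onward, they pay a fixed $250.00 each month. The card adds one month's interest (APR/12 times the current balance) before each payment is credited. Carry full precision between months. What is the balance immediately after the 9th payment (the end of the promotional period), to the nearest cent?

$6,600.00

Promo months 1–9 at r₀ = 0%/12 = 0; months 10+ at r₁ = 27.5%/12 = 0.0229167.
After month 9 (no interest yet): B = $8,850.00 − 9·$250.00 = $6,600.00.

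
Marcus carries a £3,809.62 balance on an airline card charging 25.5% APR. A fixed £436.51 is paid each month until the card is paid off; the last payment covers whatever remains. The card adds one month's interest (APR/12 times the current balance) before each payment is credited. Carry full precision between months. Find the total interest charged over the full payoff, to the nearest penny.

Monthly rate r = 25.5%/12 = 2.125% = 0.02125.
Payoff takes n = ⌈−ln(1 − rB₀/P)/ln(1+r)⌉ = ⌈9.755⌉ = 10 payments; the last is £330.57.
Total paid = 9·£436.51 + £330.57 = £4,259.16.
Total interest = total paid − principal = £4,259.16 − £3,809.62 = £449.54.

£449.54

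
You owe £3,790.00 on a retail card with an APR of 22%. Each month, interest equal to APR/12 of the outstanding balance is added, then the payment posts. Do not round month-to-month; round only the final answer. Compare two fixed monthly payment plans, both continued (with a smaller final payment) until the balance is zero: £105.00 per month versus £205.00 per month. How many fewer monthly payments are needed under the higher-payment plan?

Monthly rate r = 22%/12 = 1.83333% = 0.0183333.
At £105.00/mo: n = ⌈−ln(1 − rB₀/P)/ln(1+r)⌉ = 60 payments (last £70.07); total interest = total paid − £3,790.00 = £2,475.07.
At £205.00/mo: 23 payments (last £160.94); total interest £880.94.
Payments saved = 60 − 23 = 37.

37 fewer payments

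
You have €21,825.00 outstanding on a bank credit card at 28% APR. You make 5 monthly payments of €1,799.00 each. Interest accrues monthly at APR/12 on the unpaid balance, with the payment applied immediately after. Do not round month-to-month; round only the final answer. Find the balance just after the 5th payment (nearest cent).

Monthly rate r = 28%/12 = 2.33333% = 0.0233333.
Each month: B ← B·(1+r) − €1,799.00.
Month 1: interest €509.25; balance after payment €20,535.25.
Month 2: interest €479.16; balance after payment €19,215.41.
Month 3: interest €448.36; balance after payment €17,864.77.
Month 4: interest €416.84; balance after payment €16,482.61.
Month 5: interest €384.59; balance after payment €15,068.20.

€15,068.20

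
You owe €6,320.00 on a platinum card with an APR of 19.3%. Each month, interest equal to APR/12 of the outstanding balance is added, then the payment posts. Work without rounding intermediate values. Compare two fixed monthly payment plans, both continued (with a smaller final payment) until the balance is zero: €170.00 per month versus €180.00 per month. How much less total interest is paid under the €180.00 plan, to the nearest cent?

Monthly rate r = 19.3%/12 = 1.60833% = 0.0160833.
At €170.00/mo: n = ⌈−ln(1 − rB₀/P)/ln(1+r)⌉ = 58 payments (last €17.73); total interest = total paid − €6,320.00 = €3,387.73.
At €180.00/mo: 53 payments (last €23.28); total interest €3,063.28.
Interest saved = €3,387.73 − €3,063.28 = €324.45.

€324.45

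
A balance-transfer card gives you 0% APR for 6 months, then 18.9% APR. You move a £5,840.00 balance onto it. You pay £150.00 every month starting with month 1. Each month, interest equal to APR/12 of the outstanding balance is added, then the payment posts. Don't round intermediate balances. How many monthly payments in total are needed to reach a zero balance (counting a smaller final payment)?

53 months

Promo months 1–6 at r₀ = 0%/12 = 0; months 7+ at r₁ = 18.9%/12 = 0.01575.
After month 6 (no interest yet): B = £5,840.00 − 6·£150.00 = £4,940.00.
Then at r₁ with £150.00/mo: n₂ = −ln(1 − r₁·B/P)/ln(1+r₁) ≈ 46.79 → 47 more payments.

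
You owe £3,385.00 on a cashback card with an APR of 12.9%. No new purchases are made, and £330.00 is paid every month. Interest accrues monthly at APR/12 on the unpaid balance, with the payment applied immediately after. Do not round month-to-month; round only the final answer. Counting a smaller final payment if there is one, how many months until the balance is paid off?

11 payments

Monthly rate r = 12.9%/12 = 1.075% = 0.01075.
Recurrence: B ← B·(1+r) − £330.00.
Month 1: interest £36.39; balance after payment £3,091.39.
Month 2: interest £33.23; balance after payment £2,794.62.
Closed form: n = −ln(1 − rB₀/P)/ln(1+r) = −ln(0.88973)/ln(1.01075) ≈ 10.927, so the balance reaches zero during payment 11.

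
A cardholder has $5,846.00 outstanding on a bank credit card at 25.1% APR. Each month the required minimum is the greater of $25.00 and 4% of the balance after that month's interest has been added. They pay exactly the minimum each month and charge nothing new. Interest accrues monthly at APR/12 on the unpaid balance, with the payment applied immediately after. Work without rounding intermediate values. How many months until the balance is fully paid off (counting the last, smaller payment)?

Monthly rate r = 25.1%/12 = 2.09167% = 0.0209167.
While 4% of the post-interest balance exceeds $25.00, each month B ← (B·(1+r))·(1 − 0.04), i.e. B shrinks by the factor (1+r)·0.96 = 0.98008.
This holds for months 1–113. Entering month 114 the balance is $601.74; 4% of the post-interest balance is now below $25.00, so the flat $25.00 minimum applies from here.
From month 114 a fixed $25.00 at rate r clears $601.74 in 34 more payments. Total: 113 + 34 = 147 months.

147 months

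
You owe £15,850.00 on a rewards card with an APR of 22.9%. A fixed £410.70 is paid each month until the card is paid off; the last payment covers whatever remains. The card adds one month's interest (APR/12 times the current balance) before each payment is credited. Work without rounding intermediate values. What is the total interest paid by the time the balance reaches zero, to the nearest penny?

Monthly rate r = 22.9%/12 = 1.90833% = 0.0190833.
Payoff takes n = ⌈−ln(1 − rB₀/P)/ln(1+r)⌉ = ⌈70.548⌉ = 71 payments; the last is £226.15.
Total paid = 70·£410.70 + £226.15 = £28,975.15.
Total interest = total paid − principal = £28,975.15 − £15,850.00 = £13,125.15.

£13,125.15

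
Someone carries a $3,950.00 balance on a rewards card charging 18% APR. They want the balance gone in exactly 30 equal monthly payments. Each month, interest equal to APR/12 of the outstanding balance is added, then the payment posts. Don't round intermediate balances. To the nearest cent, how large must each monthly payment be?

$164.47

Monthly rate r = 18%/12 = 1.5% = 0.015.
Level-payment amortization: P = B₀·r / (1 − (1+r)^(−n)) = 3950.00·0.015 / (1 − 1.015^(−30)).
Denominator 1 − (1+r)^(−30) = 0.36023757.
P = 59.25 / 0.36023757 ≈ 164.47.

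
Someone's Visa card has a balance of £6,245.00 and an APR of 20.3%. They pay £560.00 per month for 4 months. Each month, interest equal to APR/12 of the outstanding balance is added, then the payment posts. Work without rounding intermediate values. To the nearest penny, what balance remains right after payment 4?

£4,380.94

Monthly rate r = 20.3%/12 = 1.69167% = 0.0169167.
Each month: B ← B·(1+r) − £560.00.
Month 1: interest £105.64; balance after payment £5,790.64.
Month 2: interest £97.96; balance after payment £5,328.60.
Month 3: interest £90.14; balance after payment £4,858.75.
Month 4: interest £82.19; balance after payment £4,380.94.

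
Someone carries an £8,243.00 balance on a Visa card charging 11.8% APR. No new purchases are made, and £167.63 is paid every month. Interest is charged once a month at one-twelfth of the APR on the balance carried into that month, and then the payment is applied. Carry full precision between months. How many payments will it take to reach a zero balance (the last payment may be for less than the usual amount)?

Monthly rate r = 11.8%/12 = 0.983333% = 0.00983333.
Recurrence: B ← B·(1+r) − £167.63.
Month 1: interest £81.06; balance after payment £8,156.43.
Month 2: interest £80.20; balance after payment £8,069.00.
Closed form: n = −ln(1 − rB₀/P)/ln(1+r) = −ln(0.51646)/ln(1.00983) ≈ 67.526, so the balance reaches zero during payment 68.

68 payments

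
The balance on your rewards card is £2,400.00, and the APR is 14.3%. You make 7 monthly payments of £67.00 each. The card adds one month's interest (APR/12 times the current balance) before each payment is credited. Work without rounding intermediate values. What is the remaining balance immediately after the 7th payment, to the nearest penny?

£2,121.40

Monthly rate r = 14.3%/12 = 1.19167% = 0.0119167.
Each month: B ← B·(1+r) − £67.00.
Month 1: interest £28.60; balance after payment £2,361.60.
Month 2: interest £28.14; balance after payment £2,322.74.
Month 3: interest £27.68; balance after payment £2,283.42.
Month 4: interest £27.21; balance after payment £2,243.63.
Month 5: interest £26.74; balance after payment £2,203.37.
Month 6: interest £26.26; balance after payment £2,162.63.
Month 7: interest £25.77; balance after payment £2,121.40.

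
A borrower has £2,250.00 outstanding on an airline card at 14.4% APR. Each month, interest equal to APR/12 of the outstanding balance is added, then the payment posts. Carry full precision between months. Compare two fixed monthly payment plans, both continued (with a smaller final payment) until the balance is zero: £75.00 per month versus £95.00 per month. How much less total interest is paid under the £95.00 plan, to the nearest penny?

£143.15

Monthly rate r = 14.4%/12 = 1.2% = 0.012.
At £75.00/mo: n = ⌈−ln(1 − rB₀/P)/ln(1+r)⌉ = 38 payments (last £31.11); total interest = total paid − £2,250.00 = £556.11.
At £95.00/mo: 29 payments (last £2.96); total interest £412.96.
Interest saved = £556.11 − £412.96 = £143.15.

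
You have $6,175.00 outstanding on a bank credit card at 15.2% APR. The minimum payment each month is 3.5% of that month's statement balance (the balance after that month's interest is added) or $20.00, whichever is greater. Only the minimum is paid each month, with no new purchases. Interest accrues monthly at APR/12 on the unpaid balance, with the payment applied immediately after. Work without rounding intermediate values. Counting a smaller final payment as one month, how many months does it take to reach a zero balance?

Monthly rate r = 15.2%/12 = 1.26667% = 0.0126667.
While 3.5% of the post-interest balance exceeds $20.00, each month B ← (B·(1+r))·(1 − 0.035), i.e. B shrinks by the factor (1+r)·0.965 = 0.97722.
This holds for months 1–104. Entering month 105 the balance is $562.33; 3.5% of the post-interest balance is now below $20.00, so the flat $20.00 minimum applies from here.
From month 105 a fixed $20.00 at rate r clears $562.33 in 35 more payments. Total: 104 + 35 = 139 months.

139 months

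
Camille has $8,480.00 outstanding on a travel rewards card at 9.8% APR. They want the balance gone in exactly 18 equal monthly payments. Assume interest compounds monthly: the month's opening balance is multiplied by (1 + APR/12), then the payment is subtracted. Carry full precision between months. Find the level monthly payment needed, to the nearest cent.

Monthly rate r = 9.8%/12 = 0.816667% = 0.00816667.
Level-payment amortization: P = B₀·r / (1 − (1+r)^(−n)) = 8480.00·0.00816667 / (1 − 1.00817^(−18)).
Denominator 1 − (1+r)^(−18) = 0.136190481.
P = 69.2533 / 0.136190481 ≈ 508.50.

$508.50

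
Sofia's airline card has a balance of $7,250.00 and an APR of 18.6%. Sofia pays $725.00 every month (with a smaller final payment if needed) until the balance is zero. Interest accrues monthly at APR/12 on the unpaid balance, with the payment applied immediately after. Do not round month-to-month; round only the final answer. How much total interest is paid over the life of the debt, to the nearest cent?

$688.81

Monthly rate r = 18.6%/12 = 1.55% = 0.0155.
Payoff takes n = ⌈−ln(1 − rB₀/P)/ln(1+r)⌉ = ⌈10.950⌉ = 11 payments; the last is $688.81.
Total paid = 10·$725.00 + $688.81 = $7,938.81.
Total interest = total paid − principal = $7,938.81 − $7,250.00 = $688.81.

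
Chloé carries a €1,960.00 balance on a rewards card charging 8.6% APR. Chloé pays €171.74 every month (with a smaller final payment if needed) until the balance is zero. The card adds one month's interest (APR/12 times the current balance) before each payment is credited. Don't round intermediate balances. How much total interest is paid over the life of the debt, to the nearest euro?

€92

Monthly rate r = 8.6%/12 = 0.716667% = 0.00716667.
Payoff takes n = ⌈−ln(1 − rB₀/P)/ln(1+r)⌉ = ⌈11.949⌉ = 12 payments; the last is €163.02.
Total paid = 11·€171.74 + €163.02 = €2,052.16.
Total interest = total paid − principal = €2,052.16 − €1,960.00 = €92.16.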